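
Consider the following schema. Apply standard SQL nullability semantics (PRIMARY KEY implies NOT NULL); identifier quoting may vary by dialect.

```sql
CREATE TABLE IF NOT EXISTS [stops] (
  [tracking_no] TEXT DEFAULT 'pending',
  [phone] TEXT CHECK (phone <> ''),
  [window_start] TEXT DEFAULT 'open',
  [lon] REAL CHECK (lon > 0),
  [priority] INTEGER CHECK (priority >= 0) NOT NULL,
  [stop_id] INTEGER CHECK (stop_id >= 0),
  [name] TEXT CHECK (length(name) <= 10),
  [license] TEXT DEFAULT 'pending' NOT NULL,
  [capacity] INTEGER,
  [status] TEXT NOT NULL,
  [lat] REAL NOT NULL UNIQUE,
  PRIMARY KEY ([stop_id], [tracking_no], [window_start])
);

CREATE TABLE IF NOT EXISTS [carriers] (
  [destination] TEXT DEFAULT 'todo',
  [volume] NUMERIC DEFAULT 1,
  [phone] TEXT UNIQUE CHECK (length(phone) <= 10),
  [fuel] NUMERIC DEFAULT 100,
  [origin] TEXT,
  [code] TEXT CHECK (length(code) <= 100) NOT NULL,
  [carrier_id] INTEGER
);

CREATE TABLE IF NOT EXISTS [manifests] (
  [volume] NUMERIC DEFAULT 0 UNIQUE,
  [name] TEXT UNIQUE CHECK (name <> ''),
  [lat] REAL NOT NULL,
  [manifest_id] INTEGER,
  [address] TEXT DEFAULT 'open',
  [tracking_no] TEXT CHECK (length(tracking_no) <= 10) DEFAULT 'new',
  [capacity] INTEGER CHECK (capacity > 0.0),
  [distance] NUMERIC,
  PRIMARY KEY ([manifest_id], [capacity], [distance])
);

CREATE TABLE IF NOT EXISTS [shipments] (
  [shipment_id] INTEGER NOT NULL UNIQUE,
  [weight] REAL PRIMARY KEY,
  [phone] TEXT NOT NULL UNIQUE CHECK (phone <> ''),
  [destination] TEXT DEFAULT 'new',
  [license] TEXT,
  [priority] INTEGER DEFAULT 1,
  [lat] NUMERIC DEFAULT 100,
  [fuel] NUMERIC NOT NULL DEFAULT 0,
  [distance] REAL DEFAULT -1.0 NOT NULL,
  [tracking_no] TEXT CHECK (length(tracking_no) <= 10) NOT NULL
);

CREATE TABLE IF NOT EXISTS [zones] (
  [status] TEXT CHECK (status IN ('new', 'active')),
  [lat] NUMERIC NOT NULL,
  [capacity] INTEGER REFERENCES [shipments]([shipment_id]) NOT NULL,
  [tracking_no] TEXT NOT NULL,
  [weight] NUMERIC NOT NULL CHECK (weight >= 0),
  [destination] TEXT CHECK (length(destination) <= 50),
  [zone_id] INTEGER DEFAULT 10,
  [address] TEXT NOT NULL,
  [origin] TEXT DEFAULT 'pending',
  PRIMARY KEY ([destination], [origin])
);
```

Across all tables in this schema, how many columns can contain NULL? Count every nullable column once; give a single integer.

stops: 4 nullable (phone, lon, name, capacity — PK (stop_id, tracking_no, window_start) and explicit NOT NULL columns excluded).
carriers: 6 nullable (destination, volume, phone, fuel, origin, carrier_id — PK none and explicit NOT NULL columns excluded).
manifests: 4 nullable (volume, name, address, tracking_no — PK (manifest_id, capacity, distance) and explicit NOT NULL columns excluded).
shipments: 4 nullable (destination, license, priority, lat — PK (weight) and explicit NOT NULL columns excluded).
zones: 2 nullable (status, zone_id — PK (destination, origin) and explicit NOT NULL columns excluded).
Total: 4 + 6 + 4 + 4 + 2 = 20.

20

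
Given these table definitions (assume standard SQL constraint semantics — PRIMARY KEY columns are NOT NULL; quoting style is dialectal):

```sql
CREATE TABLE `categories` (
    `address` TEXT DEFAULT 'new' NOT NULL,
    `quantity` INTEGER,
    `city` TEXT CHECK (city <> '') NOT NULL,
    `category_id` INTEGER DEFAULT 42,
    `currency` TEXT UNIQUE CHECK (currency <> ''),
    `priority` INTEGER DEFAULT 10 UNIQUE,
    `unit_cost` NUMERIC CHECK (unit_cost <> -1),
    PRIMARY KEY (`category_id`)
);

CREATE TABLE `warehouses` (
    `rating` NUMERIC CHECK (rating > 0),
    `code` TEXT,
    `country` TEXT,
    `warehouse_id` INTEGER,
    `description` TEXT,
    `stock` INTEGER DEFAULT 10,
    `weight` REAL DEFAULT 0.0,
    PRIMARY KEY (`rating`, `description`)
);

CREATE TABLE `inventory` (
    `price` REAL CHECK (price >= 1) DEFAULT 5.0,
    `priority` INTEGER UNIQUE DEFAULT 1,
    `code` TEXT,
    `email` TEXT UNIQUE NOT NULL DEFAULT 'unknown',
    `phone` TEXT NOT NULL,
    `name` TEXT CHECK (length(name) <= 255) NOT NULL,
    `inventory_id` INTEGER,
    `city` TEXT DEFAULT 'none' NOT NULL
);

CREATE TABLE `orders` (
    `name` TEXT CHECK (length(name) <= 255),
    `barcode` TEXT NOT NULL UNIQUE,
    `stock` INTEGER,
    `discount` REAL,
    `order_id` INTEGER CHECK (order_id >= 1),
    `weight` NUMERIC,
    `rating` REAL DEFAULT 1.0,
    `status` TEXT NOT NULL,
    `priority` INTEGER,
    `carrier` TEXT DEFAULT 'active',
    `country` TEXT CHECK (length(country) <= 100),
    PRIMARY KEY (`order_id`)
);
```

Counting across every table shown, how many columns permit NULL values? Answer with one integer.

21

categories: 4 nullable (quantity, currency, priority, unit_cost — PK (category_id) and explicit NOT NULL columns excluded).
warehouses: 5 nullable (code, country, warehouse_id, stock, weight — PK (rating, description) and explicit NOT NULL columns excluded).
inventory: 4 nullable (price, priority, code, inventory_id — PK none and explicit NOT NULL columns excluded).
orders: 8 nullable (name, stock, discount, weight, rating, priority, carrier, country — PK (order_id) and explicit NOT NULL columns excluded).
Total: 4 + 5 + 4 + 8 = 21.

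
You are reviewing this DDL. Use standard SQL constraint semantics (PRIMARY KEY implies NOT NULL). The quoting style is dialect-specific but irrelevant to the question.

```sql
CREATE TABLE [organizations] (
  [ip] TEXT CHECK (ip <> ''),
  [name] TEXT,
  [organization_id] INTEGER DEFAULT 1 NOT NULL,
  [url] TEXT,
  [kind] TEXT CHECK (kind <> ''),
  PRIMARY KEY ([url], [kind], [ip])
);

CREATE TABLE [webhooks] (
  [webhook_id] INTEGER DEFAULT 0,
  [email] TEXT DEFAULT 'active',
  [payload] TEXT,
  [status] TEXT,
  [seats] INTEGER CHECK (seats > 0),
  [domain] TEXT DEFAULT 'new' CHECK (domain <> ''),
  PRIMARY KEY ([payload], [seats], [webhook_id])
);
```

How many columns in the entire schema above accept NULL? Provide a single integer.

organizations: 1 nullable (name — PK (url, kind, ip) and explicit NOT NULL columns excluded).
webhooks: 3 nullable (email, status, domain — PK (payload, seats, webhook_id) and explicit NOT NULL columns excluded).
Total: 1 + 3 = 4.

4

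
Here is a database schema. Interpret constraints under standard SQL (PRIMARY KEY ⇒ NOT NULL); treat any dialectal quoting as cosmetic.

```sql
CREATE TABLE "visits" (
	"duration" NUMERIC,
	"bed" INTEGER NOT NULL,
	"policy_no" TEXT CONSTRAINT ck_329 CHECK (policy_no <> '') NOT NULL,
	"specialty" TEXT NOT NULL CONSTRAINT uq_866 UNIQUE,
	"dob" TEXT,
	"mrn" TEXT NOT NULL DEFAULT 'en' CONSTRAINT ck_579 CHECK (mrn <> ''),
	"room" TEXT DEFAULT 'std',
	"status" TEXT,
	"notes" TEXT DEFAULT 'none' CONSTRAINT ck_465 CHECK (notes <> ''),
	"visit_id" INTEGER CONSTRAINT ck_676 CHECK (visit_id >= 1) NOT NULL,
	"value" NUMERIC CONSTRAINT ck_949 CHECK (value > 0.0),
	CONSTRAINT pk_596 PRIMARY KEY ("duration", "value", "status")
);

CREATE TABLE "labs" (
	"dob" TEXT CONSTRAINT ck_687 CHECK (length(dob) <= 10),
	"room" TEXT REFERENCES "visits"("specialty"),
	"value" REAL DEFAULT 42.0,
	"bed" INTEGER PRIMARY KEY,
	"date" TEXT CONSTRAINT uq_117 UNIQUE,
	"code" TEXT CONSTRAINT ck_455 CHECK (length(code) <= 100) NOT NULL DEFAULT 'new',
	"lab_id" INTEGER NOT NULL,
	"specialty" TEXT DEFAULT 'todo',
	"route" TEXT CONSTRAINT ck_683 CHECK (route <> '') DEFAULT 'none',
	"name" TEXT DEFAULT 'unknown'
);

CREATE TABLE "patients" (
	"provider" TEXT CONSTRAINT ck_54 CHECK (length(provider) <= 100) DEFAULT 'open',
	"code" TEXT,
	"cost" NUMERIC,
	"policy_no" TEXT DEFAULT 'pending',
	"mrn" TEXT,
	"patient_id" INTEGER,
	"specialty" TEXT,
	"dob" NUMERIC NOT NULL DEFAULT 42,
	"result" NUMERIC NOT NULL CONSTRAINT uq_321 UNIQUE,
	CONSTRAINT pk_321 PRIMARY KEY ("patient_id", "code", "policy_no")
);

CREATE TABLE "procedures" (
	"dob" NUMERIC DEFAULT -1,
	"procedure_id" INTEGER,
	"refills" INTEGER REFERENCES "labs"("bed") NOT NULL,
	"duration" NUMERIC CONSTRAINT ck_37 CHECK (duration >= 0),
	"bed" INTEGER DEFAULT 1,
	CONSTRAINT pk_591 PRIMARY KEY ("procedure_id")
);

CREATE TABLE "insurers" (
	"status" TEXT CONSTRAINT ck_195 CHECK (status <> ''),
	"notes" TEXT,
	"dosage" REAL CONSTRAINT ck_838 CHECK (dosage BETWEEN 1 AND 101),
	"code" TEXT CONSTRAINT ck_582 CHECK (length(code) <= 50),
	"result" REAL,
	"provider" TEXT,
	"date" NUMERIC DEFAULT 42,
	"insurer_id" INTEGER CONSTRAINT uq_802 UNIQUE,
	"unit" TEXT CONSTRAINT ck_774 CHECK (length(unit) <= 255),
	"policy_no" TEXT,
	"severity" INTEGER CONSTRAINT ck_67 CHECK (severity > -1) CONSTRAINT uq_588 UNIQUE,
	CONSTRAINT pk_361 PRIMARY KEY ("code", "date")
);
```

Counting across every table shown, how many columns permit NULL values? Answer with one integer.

visits: 3 nullable (dob, room, notes — PK (duration, value, status) and explicit NOT NULL columns excluded).
labs: 7 nullable (dob, room, value, date, specialty, route, name — PK (bed) and explicit NOT NULL columns excluded).
patients: 4 nullable (provider, cost, mrn, specialty — PK (patient_id, code, policy_no) and explicit NOT NULL columns excluded).
procedures: 3 nullable (dob, duration, bed — PK (procedure_id) and explicit NOT NULL columns excluded).
insurers: 9 nullable (status, notes, dosage, result, provider, insurer_id, unit, policy_no, severity — PK (code, date) and explicit NOT NULL columns excluded).
Total: 3 + 7 + 4 + 3 + 9 = 26.

26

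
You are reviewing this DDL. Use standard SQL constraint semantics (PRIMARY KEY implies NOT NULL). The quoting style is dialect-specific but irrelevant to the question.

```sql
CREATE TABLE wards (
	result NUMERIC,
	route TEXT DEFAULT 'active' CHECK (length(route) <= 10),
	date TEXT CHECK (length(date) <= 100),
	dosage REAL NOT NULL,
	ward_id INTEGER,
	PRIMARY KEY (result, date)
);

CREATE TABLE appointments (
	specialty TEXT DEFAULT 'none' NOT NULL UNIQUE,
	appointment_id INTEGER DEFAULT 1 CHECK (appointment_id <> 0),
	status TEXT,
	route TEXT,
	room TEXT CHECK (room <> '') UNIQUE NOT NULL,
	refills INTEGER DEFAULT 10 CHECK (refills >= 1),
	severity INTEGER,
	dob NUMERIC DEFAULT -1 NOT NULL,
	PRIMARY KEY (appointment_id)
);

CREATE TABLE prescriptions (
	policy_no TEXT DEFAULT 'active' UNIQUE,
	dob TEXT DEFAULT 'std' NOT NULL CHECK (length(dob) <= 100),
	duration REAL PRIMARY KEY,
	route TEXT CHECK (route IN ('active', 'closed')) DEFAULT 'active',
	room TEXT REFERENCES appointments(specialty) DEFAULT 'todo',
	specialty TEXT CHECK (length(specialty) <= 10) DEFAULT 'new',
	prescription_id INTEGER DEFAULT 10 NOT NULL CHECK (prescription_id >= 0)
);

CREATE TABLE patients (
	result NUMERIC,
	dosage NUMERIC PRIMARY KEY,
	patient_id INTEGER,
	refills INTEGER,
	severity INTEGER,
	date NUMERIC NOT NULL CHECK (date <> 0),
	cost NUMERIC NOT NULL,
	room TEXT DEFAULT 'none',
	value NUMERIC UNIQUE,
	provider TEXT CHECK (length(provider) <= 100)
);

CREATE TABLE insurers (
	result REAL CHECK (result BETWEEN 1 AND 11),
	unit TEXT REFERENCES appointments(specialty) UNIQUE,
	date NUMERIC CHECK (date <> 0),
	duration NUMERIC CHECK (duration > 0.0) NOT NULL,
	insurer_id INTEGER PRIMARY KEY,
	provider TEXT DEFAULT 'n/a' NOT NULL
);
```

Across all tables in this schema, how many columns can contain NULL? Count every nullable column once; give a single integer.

20

wards: 2 nullable (route, ward_id — PK (result, date) and explicit NOT NULL columns excluded).
appointments: 4 nullable (status, route, refills, severity — PK (appointment_id) and explicit NOT NULL columns excluded).
prescriptions: 4 nullable (policy_no, route, room, specialty — PK (duration) and explicit NOT NULL columns excluded).
patients: 7 nullable (result, patient_id, refills, severity, room, value, provider — PK (dosage) and explicit NOT NULL columns excluded).
insurers: 3 nullable (result, unit, date — PK (insurer_id) and explicit NOT NULL columns excluded).
Total: 2 + 4 + 4 + 7 + 3 = 20.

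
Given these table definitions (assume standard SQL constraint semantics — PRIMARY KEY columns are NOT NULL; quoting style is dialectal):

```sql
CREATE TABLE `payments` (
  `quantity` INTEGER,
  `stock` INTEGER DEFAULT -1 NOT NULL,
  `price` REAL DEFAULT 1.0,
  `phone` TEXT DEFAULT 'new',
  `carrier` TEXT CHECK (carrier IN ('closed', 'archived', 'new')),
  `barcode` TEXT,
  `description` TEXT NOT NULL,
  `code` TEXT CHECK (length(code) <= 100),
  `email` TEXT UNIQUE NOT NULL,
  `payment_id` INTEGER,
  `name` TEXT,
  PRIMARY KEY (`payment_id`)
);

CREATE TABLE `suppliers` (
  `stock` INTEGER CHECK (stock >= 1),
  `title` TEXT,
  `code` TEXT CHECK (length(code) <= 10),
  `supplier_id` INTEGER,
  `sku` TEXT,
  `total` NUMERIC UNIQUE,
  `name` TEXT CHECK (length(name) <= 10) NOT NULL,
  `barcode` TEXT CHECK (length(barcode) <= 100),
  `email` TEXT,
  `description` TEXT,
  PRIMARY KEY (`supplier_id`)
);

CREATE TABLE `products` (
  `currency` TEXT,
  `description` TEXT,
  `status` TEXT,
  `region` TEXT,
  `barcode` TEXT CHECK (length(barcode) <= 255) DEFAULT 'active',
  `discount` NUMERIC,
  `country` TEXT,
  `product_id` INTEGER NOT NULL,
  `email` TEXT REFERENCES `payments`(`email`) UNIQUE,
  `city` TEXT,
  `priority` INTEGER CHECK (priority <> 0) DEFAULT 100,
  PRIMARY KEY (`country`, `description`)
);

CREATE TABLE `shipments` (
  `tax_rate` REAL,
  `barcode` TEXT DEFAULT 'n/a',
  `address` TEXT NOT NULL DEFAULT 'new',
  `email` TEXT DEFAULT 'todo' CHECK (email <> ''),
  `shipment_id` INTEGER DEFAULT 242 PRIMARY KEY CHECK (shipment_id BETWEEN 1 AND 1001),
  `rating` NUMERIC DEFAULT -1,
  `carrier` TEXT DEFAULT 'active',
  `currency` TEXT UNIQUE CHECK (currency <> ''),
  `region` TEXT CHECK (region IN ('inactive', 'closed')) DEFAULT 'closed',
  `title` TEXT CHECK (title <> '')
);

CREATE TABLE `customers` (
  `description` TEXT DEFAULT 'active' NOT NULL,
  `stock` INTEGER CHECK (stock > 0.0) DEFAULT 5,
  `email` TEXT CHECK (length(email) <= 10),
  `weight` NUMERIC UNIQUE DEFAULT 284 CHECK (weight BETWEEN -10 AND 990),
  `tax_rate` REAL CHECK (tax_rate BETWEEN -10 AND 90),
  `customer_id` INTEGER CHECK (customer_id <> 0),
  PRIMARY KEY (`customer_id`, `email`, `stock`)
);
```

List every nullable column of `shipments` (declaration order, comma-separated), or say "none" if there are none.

- tax_rate: no NOT NULL constraint applies → nullable.
- barcode: DEFAULT only fills an omitted column; an explicit NULL is still allowed → nullable.
- address: declared NOT NULL → not nullable.
- email: CHECK does not forbid NULL (a CHECK constraint passes when its expression is NULL) → nullable.
- shipment_id: part of the PRIMARY KEY, which implies NOT NULL → not nullable.
- rating: DEFAULT only fills an omitted column; an explicit NULL is still allowed → nullable.
- carrier: DEFAULT only fills an omitted column; an explicit NULL is still allowed → nullable.
- currency: CHECK does not forbid NULL (a CHECK constraint passes when its expression is NULL) → nullable.
- region: CHECK does not forbid NULL (a CHECK constraint passes when its expression is NULL) → nullable.
- title: CHECK does not forbid NULL (a CHECK constraint passes when its expression is NULL) → nullable.

tax_rate, barcode, email, rating, carrier, currency, region, title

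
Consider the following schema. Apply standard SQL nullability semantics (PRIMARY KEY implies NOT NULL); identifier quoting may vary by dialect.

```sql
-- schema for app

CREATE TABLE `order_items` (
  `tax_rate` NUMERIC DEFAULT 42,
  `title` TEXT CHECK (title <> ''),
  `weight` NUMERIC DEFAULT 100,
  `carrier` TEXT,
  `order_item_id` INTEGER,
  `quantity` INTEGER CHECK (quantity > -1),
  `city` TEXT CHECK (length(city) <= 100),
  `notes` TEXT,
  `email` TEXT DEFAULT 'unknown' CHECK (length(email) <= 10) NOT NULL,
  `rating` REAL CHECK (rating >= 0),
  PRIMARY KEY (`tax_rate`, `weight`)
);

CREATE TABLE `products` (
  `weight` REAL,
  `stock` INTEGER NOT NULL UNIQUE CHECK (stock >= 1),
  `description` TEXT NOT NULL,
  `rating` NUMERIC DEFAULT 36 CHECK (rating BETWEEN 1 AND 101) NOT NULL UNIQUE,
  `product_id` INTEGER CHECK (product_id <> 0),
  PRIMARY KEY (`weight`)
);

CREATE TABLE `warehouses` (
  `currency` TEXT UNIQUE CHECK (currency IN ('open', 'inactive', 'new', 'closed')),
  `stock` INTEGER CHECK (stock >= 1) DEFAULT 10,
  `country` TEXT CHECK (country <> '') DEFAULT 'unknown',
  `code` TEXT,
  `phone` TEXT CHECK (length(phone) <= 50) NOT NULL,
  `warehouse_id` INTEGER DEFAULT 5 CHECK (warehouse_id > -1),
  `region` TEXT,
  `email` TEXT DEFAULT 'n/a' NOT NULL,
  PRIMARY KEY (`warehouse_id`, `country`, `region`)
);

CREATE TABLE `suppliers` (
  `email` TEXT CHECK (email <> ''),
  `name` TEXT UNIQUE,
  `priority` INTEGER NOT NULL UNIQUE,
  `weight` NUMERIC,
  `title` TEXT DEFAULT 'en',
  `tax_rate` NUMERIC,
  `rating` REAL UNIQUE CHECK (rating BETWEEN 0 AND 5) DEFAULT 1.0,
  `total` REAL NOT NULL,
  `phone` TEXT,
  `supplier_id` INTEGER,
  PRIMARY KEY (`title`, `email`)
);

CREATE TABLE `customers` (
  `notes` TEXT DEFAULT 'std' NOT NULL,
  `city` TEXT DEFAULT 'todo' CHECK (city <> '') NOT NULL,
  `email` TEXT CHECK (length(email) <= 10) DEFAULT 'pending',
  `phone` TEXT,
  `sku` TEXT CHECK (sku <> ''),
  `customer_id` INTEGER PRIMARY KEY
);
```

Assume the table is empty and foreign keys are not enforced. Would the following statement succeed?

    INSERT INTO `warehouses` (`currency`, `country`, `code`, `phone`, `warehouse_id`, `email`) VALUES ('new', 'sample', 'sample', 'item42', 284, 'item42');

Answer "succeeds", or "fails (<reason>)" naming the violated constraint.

region is omitted from the column list and has no DEFAULT, so it would receive NULL.
But region is part of the PRIMARY KEY (implied NOT NULL).

fails (NOT NULL on region)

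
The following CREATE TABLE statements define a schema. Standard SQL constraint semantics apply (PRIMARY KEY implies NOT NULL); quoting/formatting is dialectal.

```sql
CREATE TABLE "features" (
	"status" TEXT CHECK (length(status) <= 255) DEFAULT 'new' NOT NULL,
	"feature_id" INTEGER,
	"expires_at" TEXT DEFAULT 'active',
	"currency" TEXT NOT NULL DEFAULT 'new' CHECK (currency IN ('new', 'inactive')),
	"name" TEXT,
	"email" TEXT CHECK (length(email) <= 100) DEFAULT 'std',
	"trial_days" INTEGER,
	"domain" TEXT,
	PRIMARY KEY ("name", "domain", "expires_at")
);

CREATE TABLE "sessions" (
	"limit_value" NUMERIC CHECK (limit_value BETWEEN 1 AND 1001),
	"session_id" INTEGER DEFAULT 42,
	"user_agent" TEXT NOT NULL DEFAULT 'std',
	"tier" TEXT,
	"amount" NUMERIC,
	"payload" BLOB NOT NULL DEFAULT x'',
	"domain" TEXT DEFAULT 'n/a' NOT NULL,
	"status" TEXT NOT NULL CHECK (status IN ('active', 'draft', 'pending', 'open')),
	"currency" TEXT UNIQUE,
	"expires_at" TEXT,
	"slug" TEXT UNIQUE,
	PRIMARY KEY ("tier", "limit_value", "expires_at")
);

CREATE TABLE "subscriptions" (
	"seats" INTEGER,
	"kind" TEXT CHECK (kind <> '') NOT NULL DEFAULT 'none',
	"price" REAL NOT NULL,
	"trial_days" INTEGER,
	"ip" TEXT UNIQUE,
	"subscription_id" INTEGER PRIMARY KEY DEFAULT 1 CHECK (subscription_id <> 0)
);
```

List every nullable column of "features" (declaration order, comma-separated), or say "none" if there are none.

feature_id, email, trial_days

- status: declared NOT NULL → not nullable.
- feature_id: no NOT NULL constraint applies → nullable.
- expires_at: part of the PRIMARY KEY, which implies NOT NULL → not nullable.
- currency: declared NOT NULL → not nullable.
- name: part of the PRIMARY KEY, which implies NOT NULL → not nullable.
- email: CHECK does not forbid NULL (a CHECK constraint passes when its expression is NULL) → nullable.
- trial_days: no NOT NULL constraint applies → nullable.
- domain: part of the PRIMARY KEY, which implies NOT NULL → not nullable.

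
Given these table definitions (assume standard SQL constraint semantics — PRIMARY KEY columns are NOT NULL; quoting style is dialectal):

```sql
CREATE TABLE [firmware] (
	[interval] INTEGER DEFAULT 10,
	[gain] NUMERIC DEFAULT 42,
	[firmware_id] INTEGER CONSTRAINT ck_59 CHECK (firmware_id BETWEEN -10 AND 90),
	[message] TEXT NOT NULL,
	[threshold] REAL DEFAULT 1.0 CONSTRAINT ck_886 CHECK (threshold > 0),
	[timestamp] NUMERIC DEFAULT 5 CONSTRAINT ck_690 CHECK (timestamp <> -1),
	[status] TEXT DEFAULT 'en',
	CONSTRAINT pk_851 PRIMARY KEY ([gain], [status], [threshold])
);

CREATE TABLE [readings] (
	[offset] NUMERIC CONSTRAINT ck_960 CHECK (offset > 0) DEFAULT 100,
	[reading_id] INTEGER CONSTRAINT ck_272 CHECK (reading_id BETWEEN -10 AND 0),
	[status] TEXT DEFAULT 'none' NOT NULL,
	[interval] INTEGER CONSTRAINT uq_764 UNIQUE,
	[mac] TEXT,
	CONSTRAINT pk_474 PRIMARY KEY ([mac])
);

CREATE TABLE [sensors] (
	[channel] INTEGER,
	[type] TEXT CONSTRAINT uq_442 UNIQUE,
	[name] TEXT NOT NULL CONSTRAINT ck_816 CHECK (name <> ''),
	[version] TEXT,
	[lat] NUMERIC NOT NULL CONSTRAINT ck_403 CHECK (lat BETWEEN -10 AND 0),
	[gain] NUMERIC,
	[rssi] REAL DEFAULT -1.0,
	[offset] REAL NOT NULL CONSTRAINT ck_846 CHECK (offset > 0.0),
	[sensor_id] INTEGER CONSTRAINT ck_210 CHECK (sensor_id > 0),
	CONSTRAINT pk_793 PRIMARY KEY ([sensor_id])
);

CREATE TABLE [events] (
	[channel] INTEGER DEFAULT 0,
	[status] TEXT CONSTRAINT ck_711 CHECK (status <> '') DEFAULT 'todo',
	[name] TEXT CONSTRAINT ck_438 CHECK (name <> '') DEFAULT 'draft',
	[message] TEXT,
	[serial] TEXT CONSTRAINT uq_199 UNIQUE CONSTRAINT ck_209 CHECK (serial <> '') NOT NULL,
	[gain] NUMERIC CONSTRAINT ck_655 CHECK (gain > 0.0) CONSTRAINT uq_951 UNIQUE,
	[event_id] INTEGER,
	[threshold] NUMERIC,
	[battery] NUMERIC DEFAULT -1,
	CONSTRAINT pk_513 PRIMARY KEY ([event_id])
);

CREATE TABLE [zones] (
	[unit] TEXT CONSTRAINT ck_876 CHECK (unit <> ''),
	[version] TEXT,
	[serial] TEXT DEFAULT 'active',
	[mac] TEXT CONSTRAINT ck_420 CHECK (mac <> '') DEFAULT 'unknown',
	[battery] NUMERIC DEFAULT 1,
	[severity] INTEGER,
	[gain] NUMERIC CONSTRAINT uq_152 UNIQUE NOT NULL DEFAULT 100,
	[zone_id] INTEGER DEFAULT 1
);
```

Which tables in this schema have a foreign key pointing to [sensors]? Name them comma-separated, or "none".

none

No REFERENCES clause anywhere in the schema names sensors.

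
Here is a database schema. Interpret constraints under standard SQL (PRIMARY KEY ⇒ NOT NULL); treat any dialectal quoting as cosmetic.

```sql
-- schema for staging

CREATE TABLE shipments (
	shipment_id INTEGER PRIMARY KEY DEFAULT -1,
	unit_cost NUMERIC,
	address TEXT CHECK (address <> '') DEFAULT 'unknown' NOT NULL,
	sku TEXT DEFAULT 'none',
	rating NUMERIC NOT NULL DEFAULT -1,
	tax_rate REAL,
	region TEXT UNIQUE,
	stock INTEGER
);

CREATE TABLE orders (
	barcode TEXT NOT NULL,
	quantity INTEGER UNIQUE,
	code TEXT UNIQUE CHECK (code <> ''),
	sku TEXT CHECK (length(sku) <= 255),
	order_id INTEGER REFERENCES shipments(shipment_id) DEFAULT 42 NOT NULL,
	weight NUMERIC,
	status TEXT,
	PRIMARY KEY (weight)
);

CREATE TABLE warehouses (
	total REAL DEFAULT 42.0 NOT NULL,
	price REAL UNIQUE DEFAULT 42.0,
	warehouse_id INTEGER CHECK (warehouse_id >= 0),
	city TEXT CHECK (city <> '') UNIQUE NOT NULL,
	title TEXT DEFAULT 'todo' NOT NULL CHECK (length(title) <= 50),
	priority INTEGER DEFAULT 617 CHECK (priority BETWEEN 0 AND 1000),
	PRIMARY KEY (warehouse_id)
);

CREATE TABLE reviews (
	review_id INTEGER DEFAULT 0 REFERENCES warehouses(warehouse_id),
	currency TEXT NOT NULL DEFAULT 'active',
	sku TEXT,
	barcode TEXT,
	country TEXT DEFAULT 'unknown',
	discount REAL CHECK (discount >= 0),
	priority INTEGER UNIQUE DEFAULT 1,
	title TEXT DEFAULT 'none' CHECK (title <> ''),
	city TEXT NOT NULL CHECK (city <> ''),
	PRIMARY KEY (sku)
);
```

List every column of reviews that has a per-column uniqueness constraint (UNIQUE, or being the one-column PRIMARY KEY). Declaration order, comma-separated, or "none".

- review_id: no UNIQUE or single-column PK constraint.
- currency: no UNIQUE or single-column PK constraint.
- sku: single-column PRIMARY KEY → unique.
- barcode: no UNIQUE or single-column PK constraint.
- country: no UNIQUE or single-column PK constraint.
- discount: no UNIQUE or single-column PK constraint.
- priority: declared UNIQUE → unique.
- title: no UNIQUE or single-column PK constraint.
- city: no UNIQUE or single-column PK constraint.

sku, priority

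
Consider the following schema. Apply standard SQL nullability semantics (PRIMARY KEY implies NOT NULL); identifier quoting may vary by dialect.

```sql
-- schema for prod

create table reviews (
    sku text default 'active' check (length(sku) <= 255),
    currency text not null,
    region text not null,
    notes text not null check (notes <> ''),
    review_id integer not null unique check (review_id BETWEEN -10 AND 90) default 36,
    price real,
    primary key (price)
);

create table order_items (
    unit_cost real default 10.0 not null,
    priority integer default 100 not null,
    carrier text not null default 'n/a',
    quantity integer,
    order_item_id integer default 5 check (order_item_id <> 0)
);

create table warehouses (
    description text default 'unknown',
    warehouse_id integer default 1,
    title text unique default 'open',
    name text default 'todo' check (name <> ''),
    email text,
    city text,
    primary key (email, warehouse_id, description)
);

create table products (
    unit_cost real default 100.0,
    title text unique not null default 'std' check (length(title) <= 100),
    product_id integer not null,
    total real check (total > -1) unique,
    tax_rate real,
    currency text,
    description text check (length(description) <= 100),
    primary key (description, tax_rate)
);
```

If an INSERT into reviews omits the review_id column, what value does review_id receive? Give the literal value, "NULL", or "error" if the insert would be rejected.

review_id has an explicit DEFAULT 36.
When the column is omitted from an INSERT, that default is used.

36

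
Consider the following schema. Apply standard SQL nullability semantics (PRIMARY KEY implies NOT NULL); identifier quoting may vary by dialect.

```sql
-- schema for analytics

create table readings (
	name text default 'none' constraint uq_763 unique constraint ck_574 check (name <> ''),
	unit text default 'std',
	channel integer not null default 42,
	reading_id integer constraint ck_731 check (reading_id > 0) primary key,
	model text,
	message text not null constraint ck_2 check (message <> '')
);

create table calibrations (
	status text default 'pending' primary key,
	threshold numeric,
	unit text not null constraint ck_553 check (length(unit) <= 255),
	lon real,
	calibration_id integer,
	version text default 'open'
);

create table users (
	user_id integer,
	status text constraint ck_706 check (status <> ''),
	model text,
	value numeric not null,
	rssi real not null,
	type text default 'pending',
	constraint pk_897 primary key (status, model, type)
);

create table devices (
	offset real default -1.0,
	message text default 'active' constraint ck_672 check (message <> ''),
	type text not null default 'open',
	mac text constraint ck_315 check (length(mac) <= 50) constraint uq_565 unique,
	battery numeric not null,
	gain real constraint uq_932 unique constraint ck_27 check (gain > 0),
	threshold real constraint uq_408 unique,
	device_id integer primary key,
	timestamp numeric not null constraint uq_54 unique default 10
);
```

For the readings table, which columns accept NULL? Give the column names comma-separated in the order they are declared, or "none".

- name: CHECK does not forbid NULL (a CHECK constraint passes when its expression is NULL) → nullable.
- unit: DEFAULT only fills an omitted column; an explicit NULL is still allowed → nullable.
- channel: declared NOT NULL → not nullable.
- reading_id: part of the PRIMARY KEY, which implies NOT NULL → not nullable.
- model: no NOT NULL constraint applies → nullable.
- message: declared NOT NULL → not nullable.

name, unit, model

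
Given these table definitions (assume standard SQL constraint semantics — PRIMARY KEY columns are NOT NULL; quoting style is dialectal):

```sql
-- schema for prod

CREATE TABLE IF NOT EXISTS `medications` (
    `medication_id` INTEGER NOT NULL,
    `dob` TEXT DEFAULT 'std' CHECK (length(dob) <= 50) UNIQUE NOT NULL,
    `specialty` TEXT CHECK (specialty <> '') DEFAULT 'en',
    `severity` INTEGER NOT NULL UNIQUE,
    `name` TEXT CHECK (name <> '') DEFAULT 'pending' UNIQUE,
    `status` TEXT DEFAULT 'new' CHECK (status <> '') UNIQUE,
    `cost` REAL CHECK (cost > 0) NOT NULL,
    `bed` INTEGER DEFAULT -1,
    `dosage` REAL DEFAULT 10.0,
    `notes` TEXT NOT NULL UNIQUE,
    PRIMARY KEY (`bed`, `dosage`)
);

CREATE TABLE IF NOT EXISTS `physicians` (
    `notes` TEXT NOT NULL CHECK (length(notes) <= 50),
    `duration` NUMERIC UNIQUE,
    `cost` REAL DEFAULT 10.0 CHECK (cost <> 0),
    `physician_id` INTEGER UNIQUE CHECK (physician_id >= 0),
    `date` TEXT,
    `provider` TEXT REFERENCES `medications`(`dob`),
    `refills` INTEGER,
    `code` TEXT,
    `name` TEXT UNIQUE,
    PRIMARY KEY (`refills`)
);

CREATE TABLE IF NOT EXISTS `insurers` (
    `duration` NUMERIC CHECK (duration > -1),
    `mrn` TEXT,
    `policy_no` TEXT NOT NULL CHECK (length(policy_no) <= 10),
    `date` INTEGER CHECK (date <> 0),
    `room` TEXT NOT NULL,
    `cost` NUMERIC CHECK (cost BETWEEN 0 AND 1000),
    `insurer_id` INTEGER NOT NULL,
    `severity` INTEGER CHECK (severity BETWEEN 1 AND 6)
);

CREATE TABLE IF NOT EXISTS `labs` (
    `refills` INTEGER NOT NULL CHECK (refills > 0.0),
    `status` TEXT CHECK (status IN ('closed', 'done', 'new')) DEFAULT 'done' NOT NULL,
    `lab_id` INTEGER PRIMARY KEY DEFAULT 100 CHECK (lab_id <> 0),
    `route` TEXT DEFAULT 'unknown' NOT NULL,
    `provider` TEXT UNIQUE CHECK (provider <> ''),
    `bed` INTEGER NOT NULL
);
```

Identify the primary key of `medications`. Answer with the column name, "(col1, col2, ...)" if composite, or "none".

A table-level PRIMARY KEY clause names 2 columns: bed, dosage.
This is a composite key — the combination is unique, not each column individually.

(bed, dosage)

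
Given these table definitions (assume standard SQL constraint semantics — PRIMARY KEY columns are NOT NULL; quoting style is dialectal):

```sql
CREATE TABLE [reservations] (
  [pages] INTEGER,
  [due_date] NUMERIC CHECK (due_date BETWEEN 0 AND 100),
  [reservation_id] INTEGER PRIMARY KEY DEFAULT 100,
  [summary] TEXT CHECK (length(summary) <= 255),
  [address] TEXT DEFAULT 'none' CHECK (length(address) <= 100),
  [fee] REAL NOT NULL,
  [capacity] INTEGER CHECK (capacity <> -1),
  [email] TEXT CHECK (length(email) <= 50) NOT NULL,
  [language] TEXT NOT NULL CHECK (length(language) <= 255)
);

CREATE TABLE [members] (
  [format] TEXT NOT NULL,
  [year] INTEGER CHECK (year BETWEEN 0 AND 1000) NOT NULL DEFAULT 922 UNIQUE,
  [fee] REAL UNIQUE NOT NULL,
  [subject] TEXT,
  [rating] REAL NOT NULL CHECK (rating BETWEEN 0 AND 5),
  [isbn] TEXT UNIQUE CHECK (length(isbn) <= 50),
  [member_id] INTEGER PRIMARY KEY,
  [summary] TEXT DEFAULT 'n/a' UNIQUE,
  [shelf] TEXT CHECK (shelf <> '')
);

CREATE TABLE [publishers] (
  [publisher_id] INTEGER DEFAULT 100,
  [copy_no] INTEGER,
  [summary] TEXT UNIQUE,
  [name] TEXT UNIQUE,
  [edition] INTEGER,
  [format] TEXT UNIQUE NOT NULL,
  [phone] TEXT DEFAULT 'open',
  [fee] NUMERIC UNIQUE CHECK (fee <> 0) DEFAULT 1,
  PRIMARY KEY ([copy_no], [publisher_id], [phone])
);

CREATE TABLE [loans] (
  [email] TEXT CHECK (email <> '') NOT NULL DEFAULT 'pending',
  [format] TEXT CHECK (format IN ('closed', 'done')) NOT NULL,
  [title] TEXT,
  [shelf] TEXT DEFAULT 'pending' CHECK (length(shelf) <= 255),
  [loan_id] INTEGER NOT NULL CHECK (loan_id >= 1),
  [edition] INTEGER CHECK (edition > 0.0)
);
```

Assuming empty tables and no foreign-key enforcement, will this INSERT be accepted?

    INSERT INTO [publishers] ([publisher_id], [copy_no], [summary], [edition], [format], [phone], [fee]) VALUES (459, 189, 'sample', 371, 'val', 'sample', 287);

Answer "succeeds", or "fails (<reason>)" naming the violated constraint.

NOT NULL columns: copy_no is supplied; format is supplied; phone is supplied; publisher_id is supplied.
CHECK constraints: 287 satisfies (fee <> 0).
No constraint is violated.

succeeds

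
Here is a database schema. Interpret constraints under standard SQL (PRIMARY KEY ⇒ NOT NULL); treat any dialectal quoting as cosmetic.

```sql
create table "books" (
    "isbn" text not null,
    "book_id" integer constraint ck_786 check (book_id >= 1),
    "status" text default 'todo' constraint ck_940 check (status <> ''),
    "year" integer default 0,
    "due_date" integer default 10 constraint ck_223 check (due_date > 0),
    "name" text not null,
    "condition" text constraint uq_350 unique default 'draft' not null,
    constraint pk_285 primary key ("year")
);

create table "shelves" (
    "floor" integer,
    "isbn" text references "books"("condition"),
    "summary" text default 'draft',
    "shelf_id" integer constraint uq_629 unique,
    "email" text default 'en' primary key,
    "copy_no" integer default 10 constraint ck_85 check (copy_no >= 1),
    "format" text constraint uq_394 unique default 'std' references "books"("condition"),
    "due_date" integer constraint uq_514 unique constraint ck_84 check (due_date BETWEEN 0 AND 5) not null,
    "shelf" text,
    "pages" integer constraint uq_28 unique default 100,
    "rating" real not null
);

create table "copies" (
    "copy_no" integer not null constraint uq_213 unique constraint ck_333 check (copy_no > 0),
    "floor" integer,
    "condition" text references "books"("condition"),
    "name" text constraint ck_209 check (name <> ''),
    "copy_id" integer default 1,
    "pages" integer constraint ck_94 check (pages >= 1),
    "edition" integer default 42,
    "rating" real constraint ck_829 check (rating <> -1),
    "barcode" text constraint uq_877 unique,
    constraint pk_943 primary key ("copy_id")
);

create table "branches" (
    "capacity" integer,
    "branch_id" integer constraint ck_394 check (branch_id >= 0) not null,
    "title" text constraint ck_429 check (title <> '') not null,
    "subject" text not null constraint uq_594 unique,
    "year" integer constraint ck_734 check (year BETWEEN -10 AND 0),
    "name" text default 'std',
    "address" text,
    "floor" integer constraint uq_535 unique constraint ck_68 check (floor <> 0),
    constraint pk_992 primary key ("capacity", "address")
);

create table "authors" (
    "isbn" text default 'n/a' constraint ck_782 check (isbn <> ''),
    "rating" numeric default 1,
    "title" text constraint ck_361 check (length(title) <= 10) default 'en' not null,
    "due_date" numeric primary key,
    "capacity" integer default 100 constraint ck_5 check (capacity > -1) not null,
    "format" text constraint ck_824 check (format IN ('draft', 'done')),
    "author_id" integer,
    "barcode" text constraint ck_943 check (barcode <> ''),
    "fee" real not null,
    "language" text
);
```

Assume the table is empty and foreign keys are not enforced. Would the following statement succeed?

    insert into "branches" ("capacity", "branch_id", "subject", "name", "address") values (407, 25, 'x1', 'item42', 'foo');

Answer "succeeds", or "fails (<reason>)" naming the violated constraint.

title is omitted from the column list and has no DEFAULT, so it would receive NULL.
But title is declared NOT NULL.

fails (NOT NULL on title)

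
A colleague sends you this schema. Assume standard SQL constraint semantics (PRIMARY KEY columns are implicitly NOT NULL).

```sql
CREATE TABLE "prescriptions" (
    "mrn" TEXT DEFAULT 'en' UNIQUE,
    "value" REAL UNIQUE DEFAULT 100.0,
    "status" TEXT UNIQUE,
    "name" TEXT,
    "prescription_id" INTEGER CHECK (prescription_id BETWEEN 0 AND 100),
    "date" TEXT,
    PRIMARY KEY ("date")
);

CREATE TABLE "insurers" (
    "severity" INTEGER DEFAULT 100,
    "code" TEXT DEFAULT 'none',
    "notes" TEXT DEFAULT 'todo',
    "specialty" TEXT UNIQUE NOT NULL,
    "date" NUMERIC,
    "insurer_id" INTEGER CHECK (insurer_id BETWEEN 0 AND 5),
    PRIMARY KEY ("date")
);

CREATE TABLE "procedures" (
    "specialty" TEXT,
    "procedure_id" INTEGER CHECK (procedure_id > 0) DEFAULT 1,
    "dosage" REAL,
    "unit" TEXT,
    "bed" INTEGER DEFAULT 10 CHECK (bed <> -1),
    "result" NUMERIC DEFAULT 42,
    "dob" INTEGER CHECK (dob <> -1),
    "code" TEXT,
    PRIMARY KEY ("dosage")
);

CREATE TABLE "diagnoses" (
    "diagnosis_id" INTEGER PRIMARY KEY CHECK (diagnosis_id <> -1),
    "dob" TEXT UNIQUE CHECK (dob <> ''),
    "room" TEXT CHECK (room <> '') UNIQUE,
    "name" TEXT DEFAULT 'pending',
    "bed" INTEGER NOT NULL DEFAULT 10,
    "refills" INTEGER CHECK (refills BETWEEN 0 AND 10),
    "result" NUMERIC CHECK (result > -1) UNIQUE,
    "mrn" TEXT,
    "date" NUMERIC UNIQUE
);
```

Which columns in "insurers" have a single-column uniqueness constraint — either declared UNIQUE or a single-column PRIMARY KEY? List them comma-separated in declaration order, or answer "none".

specialty, date

- severity: no UNIQUE or single-column PK constraint.
- code: no UNIQUE or single-column PK constraint.
- notes: no UNIQUE or single-column PK constraint.
- specialty: declared UNIQUE → unique.
- date: single-column PRIMARY KEY → unique.
- insurer_id: no UNIQUE or single-column PK constraint.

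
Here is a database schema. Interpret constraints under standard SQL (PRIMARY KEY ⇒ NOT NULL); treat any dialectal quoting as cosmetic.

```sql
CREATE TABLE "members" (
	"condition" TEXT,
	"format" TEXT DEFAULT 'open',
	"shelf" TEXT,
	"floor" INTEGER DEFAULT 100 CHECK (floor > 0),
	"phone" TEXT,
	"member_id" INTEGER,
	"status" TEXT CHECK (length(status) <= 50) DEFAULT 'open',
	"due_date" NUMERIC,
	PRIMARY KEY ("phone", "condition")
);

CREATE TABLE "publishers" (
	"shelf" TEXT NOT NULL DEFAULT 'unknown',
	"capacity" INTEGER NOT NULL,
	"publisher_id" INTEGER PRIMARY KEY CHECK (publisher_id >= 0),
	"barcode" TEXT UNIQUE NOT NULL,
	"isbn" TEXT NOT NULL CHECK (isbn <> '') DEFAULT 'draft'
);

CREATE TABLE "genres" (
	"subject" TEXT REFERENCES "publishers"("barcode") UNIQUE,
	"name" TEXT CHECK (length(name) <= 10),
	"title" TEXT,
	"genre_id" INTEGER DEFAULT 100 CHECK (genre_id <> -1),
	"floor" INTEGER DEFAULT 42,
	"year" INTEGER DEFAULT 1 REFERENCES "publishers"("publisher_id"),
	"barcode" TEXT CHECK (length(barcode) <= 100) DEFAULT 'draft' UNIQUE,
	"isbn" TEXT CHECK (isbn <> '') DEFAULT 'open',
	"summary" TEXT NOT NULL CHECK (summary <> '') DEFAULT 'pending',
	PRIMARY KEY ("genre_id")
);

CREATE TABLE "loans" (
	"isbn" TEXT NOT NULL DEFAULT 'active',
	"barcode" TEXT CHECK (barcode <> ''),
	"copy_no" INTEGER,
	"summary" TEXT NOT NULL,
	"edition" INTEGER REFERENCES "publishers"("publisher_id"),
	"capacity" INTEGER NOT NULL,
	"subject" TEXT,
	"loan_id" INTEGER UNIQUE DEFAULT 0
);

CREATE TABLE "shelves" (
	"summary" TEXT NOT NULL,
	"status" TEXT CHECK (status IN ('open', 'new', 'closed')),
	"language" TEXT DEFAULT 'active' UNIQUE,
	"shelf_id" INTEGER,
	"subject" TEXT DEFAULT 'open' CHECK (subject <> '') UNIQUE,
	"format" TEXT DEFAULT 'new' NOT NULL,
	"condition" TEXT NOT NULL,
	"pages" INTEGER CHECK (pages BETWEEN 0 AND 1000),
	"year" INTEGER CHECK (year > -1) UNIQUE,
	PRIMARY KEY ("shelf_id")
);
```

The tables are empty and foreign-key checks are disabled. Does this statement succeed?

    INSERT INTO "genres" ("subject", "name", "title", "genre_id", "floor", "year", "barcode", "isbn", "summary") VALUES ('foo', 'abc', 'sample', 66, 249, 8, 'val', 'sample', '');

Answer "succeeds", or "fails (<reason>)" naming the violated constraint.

The value '' for summary violates CHECK (summary <> '').

fails (CHECK on summary)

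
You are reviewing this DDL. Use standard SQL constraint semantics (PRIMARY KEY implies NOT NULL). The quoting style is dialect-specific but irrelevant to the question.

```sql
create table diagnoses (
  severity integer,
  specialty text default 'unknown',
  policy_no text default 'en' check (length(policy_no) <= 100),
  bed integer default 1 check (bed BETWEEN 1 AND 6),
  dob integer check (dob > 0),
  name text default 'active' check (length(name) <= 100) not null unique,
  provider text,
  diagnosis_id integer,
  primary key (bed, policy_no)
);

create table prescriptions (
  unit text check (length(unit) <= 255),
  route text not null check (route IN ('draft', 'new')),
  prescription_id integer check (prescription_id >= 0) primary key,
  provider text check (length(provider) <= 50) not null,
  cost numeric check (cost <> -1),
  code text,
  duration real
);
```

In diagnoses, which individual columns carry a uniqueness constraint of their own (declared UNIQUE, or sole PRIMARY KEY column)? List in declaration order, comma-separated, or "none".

- severity: no UNIQUE or single-column PK constraint.
- specialty: no UNIQUE or single-column PK constraint.
- policy_no: part of a composite PRIMARY KEY — only the tuple is unique, not this column on its own.
- bed: part of a composite PRIMARY KEY — only the tuple is unique, not this column on its own.
- dob: no UNIQUE or single-column PK constraint.
- name: declared UNIQUE → unique.
- provider: no UNIQUE or single-column PK constraint.
- diagnosis_id: no UNIQUE or single-column PK constraint.

name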